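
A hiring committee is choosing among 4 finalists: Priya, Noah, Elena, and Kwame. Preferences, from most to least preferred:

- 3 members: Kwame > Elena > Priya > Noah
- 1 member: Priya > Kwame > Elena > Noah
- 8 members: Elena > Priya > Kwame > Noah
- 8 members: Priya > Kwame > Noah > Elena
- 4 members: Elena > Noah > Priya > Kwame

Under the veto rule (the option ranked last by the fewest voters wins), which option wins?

Priya

Last-place votes: Priya 0, Noah 12, Elena 8, Kwame 4.
Priya is ranked last by the fewest voters, so Priya wins.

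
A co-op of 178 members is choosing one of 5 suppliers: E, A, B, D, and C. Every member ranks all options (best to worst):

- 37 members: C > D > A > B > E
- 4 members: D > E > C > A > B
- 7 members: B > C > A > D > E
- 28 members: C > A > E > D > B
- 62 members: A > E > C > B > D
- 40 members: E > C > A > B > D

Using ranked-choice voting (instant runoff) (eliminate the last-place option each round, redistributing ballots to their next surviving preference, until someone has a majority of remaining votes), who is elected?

C

Round 1: E 40, A 62, B 7, D 4, C 65. Eliminate D.
Round 2: E 44, A 62, B 7, C 65. Eliminate B.
Round 3: E 44, A 62, C 72. Eliminate E.
Round 4: A 62, C 116. C has a majority.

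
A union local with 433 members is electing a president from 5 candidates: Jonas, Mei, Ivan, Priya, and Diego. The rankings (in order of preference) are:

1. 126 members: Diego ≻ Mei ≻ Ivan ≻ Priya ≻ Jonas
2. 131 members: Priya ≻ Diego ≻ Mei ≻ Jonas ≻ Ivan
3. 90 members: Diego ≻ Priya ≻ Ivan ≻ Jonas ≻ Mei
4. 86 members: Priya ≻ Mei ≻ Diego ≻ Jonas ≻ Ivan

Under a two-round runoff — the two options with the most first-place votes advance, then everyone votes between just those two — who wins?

Round 1 first-place votes: Jonas 0, Mei 0, Ivan 0, Priya 217, Diego 216.
Priya and Diego advance.
Runoff: Priya is preferred to Diego by 217 voters; Diego by 216.
Priya wins the runoff.

Priya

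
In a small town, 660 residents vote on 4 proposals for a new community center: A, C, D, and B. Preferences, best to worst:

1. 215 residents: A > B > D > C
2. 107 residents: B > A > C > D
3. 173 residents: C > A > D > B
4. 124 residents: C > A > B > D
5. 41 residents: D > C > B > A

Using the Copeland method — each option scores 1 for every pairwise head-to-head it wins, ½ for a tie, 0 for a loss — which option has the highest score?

C

A: beats D and B; loses to C → score 2.
C: beats A, D, and B → score 3.
D: loses to A, C, and B → score 0.
B: beats D; loses to A and C → score 1.
C has the best pairwise record.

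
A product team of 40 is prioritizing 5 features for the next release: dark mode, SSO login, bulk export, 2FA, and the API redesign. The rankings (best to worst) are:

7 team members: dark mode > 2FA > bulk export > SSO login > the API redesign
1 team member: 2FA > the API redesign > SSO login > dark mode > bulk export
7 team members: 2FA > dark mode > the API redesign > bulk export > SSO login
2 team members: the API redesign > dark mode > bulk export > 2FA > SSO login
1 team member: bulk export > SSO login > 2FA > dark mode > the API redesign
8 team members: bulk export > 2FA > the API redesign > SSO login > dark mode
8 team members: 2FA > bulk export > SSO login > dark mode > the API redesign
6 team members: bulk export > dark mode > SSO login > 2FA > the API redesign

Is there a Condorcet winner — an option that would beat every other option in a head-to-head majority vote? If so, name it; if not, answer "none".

2FA

2FA vs dark mode: 25–15 for 2FA.
2FA vs SSO login: 33–7 for 2FA.
2FA vs bulk export: 23–17 for 2FA.
2FA vs the API redesign: 38–2 for 2FA.
2FA beats every other option head-to-head.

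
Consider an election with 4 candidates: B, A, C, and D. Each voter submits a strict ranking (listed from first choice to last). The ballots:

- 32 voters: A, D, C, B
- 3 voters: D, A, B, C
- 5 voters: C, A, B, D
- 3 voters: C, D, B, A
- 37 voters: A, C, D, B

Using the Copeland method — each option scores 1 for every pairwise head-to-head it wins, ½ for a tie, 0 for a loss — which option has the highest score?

A

B: loses to A, C, and D → score 0.
A: beats B, C, and D → score 3.
C: beats B and D; loses to A → score 2.
D: beats B; loses to A and C → score 1.
A has the best pairwise record.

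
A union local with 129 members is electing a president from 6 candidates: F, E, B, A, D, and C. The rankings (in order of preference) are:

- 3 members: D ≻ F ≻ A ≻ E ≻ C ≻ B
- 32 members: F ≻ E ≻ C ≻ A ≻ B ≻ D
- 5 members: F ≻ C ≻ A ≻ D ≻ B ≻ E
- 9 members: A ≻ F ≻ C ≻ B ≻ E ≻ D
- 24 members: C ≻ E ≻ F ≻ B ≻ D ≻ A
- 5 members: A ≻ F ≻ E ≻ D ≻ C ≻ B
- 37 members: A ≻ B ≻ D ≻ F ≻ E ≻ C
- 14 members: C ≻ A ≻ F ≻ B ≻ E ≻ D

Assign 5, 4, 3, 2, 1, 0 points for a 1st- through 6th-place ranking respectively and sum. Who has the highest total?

F

F: 3·4 + 32·5 + 5·5 + 9·4 + 24·3 + 5·4 + 37·2 + 14·3 = 441
E: 3·2 + 32·4 + 5·0 + 9·1 + 24·4 + 5·3 + 37·1 + 14·1 = 305
B: 3·0 + 32·1 + 5·1 + 9·2 + 24·2 + 5·0 + 37·4 + 14·2 = 279
A: 3·3 + 32·2 + 5·3 + 9·5 + 24·0 + 5·5 + 37·5 + 14·4 = 399
D: 3·5 + 32·0 + 5·2 + 9·0 + 24·1 + 5·2 + 37·3 + 14·0 = 170
C: 3·1 + 32·3 + 5·4 + 9·3 + 24·5 + 5·1 + 37·0 + 14·5 = 341
F has the highest Borda score (441).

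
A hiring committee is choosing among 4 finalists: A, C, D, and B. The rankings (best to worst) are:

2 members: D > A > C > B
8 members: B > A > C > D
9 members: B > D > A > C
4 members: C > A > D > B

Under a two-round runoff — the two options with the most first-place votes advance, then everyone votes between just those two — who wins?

B

Round 1 first-place votes: A 0, C 4, D 2, B 17.
B and C advance.
Runoff: B is preferred to C by 17 voters; C by 6.
B wins the runoff.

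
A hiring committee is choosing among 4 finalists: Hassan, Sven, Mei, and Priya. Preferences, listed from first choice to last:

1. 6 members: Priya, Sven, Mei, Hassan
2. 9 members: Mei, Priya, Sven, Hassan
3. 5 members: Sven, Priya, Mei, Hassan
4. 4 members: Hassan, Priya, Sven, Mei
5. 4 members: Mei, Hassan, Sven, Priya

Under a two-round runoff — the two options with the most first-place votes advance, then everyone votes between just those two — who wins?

Priya

Round 1 first-place votes: Hassan 4, Sven 5, Mei 13, Priya 6.
Mei and Priya advance.
Runoff: Mei is preferred to Priya by 13 voters; Priya by 15.
Priya wins the runoff.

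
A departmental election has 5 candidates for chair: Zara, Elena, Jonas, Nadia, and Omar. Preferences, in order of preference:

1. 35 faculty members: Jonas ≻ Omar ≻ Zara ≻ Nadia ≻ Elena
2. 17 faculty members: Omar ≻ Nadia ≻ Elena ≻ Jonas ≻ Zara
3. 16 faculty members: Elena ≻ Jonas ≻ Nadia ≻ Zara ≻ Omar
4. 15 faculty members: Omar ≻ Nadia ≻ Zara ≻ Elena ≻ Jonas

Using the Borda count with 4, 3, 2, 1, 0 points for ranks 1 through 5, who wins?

Omar

Zara: 35·2 + 17·0 + 16·1 + 15·2 = 116
Elena: 35·0 + 17·2 + 16·4 + 15·1 = 113
Jonas: 35·4 + 17·1 + 16·3 + 15·0 = 205
Nadia: 35·1 + 17·3 + 16·2 + 15·3 = 163
Omar: 35·3 + 17·4 + 16·0 + 15·4 = 233
Omar has the highest Borda score (233).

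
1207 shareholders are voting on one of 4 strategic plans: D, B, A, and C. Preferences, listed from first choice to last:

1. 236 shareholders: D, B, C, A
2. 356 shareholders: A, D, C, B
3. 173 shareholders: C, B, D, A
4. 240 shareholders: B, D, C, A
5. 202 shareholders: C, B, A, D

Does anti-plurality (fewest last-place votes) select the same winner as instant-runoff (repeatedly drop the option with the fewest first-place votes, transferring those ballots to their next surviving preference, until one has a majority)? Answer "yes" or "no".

yes

Anti-plurality — last-place votes: D 202, B 356, A 649, C 0. Winner: C.
Instant-runoff — R1 D 236, B 240, A 356, C 375 (D out); R2 B 476, A 356, C 375 (A out); R3 B 476, C 731 (C winner). Winner: C.
The two methods agree.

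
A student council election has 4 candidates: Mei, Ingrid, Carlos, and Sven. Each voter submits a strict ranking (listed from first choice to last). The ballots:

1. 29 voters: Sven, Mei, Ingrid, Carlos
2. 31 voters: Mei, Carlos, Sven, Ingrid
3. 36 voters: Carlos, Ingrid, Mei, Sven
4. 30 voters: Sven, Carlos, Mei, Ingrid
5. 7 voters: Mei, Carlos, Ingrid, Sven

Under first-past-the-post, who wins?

Sven

First-place votes: Mei 38, Ingrid 0, Carlos 36, Sven 59.
Sven has the most first-place votes.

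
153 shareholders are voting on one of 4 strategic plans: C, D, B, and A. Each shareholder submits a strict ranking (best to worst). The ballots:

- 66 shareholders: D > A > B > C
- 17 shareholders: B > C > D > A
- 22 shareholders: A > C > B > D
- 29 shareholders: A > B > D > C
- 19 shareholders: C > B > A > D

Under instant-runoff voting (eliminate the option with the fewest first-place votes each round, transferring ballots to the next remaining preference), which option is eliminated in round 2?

C

Round 1: C 19, D 66, B 17, A 51. Eliminate B.
Round 2: C 36, D 66, A 51. Eliminate C.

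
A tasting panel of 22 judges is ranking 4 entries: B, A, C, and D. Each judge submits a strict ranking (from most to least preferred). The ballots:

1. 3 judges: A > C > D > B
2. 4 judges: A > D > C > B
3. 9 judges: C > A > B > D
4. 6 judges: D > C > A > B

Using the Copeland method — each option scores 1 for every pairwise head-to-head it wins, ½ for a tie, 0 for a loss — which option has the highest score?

C

B: loses to A, C, and D → score 0.
A: beats B and D; loses to C → score 2.
C: beats B, A, and D → score 3.
D: beats B; loses to A and C → score 1.
C has the best pairwise record.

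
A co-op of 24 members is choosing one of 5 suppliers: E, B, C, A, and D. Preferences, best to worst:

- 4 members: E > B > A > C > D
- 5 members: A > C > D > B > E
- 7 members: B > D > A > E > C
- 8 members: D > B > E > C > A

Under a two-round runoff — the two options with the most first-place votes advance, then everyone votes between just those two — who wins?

D

Round 1 first-place votes: E 4, B 7, C 0, A 5, D 8.
D and B advance.
Runoff: D is preferred to B by 13 voters; B by 11.
D wins the runoff.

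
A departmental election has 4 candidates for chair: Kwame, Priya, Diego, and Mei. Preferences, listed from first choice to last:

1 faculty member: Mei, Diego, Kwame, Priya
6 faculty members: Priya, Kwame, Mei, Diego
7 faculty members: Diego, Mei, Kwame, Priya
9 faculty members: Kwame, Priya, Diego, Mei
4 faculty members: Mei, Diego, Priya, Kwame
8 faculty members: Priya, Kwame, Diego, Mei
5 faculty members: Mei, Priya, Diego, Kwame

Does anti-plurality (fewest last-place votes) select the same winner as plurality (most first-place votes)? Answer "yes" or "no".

Anti-plurality — last-place votes: Kwame 9, Priya 8, Diego 6, Mei 17. Winner: Diego.
Plurality — first-place votes: Kwame 9, Priya 14, Diego 7, Mei 10. Winner: Priya.
The two methods disagree.

no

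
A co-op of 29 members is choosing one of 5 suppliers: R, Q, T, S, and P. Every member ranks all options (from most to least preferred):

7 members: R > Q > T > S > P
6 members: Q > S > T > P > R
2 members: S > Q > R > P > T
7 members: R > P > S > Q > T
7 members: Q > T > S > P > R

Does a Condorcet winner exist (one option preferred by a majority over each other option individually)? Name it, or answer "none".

Q vs R: 15–14 for Q.
Q vs T: 29–0 for Q.
Q vs S: 20–9 for Q.
Q vs P: 22–7 for Q.
Q beats every other option head-to-head.

Q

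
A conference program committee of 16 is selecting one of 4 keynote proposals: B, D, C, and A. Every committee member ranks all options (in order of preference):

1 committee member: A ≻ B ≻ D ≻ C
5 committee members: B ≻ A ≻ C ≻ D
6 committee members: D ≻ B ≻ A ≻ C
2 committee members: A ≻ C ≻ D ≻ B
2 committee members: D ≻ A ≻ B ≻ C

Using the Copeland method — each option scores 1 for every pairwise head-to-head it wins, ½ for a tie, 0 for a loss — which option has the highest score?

B: beats C and A; loses to D → score 2.
D: beats B and C; ties A → score 2.5.
C: loses to B, D, and A → score 0.
A: beats C; ties D; loses to B → score 1.5.
D has the best pairwise record.

D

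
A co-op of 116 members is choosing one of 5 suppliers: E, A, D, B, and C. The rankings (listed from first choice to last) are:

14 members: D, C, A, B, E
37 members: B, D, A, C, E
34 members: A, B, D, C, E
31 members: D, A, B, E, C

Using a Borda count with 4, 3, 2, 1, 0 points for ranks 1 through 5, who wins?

E: 14·0 + 37·0 + 34·0 + 31·1 = 31
A: 14·2 + 37·2 + 34·4 + 31·3 = 331
D: 14·4 + 37·3 + 34·2 + 31·4 = 359
B: 14·1 + 37·4 + 34·3 + 31·2 = 326
C: 14·3 + 37·1 + 34·1 + 31·0 = 113
D has the highest Borda score (359).

D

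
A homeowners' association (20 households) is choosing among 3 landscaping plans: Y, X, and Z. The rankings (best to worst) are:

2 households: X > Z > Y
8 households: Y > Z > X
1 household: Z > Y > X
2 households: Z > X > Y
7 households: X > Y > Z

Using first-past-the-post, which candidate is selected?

First-place votes: Y 8, X 9, Z 3.
X has the most first-place votes.

X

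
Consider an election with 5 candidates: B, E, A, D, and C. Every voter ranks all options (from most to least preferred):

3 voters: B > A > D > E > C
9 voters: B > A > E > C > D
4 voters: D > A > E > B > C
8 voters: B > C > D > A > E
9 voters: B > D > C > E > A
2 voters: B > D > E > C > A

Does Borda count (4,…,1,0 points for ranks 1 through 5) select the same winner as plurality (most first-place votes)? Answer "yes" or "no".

yes

Borda — scores: B 128, E 42, A 56, D 71, C 53. Winner: B.
Plurality — first-place votes: B 31, E 0, A 0, D 4, C 0. Winner: B.
The two methods agree.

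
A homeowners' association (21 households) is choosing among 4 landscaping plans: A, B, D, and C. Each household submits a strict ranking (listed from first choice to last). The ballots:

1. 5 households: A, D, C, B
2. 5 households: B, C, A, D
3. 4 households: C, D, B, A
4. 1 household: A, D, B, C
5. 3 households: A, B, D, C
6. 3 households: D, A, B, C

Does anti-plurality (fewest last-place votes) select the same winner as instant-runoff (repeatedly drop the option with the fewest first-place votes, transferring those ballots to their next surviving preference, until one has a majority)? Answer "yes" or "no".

yes

Anti-plurality — last-place votes: A 4, B 5, D 5, C 7. Winner: A.
Instant-runoff — R1 A 9, B 5, D 3, C 4 (D out); R2 A 12, B 5, C 4 (A winner). Winner: A.
The two methods agree.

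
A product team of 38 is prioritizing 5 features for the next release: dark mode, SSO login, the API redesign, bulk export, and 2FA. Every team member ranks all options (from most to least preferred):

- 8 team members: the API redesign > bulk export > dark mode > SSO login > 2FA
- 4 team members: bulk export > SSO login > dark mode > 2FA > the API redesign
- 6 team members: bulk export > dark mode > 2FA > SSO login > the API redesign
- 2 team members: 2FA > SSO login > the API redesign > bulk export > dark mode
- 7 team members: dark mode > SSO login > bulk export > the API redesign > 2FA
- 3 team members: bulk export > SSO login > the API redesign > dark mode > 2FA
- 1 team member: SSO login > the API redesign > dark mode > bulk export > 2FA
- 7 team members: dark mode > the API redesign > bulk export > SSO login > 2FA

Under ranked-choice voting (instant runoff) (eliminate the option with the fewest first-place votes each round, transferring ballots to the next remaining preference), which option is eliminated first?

SSO login

Round 1: dark mode 14, SSO login 1, the API redesign 8, bulk export 13, 2FA 2. Eliminate SSO login.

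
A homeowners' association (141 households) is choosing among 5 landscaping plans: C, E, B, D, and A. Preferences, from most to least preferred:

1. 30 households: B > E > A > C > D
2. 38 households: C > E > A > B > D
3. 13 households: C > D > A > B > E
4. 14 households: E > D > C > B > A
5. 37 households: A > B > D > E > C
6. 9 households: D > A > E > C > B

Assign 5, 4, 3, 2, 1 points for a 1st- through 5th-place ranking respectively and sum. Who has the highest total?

C: 30·2 + 38·5 + 13·5 + 14·3 + 37·1 + 9·2 = 412
E: 30·4 + 38·4 + 13·1 + 14·5 + 37·2 + 9·3 = 456
B: 30·5 + 38·2 + 13·2 + 14·2 + 37·4 + 9·1 = 437
D: 30·1 + 38·1 + 13·4 + 14·4 + 37·3 + 9·5 = 332
A: 30·3 + 38·3 + 13·3 + 14·1 + 37·5 + 9·4 = 478
A has the highest Borda score (478).

A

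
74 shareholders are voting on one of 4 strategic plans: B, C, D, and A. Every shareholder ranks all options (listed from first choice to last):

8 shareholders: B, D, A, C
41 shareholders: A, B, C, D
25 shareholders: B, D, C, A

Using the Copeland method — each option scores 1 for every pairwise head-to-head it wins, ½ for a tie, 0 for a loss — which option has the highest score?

B: beats C and D; loses to A → score 2.
C: beats D; loses to B and A → score 1.
D: loses to B, C, and A → score 0.
A: beats B, C, and D → score 3.
A has the best pairwise record.

A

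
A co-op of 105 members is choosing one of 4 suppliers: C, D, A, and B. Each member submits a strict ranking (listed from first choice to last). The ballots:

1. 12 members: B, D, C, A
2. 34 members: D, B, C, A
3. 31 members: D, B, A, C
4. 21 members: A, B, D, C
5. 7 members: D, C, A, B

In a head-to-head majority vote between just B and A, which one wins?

Voters preferring B to A: 77; preferring A to B: 28.
B wins the head-to-head.

B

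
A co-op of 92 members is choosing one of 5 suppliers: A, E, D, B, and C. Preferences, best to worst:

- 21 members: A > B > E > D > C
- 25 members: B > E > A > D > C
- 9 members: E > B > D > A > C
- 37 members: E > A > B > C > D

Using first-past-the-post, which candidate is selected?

E

First-place votes: A 21, E 46, D 0, B 25, C 0.
E has the most first-place votes.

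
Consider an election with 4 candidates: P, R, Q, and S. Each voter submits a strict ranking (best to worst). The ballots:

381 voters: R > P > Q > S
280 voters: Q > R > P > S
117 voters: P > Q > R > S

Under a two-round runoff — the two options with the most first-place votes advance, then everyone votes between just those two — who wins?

Q

Round 1 first-place votes: P 117, R 381, Q 280, S 0.
R and Q advance.
Runoff: R is preferred to Q by 381 voters; Q by 397.
Q wins the runoff.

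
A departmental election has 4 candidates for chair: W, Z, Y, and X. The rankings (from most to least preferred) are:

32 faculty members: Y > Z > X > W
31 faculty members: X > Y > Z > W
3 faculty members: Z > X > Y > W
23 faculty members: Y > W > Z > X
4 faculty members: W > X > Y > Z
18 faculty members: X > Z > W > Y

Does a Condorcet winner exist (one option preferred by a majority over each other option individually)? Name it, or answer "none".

Checking pairwise contests:
Z beats W 84–27.
Y beats Z 90–21.
X beats Y 56–55.
Z beats X 58–53.
Every option loses at least one head-to-head, so there is no Condorcet winner.

none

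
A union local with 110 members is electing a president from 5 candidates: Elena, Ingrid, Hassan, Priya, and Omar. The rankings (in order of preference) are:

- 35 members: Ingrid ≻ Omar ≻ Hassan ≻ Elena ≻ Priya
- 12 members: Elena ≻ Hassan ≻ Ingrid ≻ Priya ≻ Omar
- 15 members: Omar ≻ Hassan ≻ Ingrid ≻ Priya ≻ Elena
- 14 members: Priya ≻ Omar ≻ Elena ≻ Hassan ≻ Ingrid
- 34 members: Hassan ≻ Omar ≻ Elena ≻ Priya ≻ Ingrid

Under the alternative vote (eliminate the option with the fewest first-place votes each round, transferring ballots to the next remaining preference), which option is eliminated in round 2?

Priya

Round 1: Elena 12, Ingrid 35, Hassan 34, Priya 14, Omar 15. Eliminate Elena.
Round 2: Ingrid 35, Hassan 46, Priya 14, Omar 15. Eliminate Priya.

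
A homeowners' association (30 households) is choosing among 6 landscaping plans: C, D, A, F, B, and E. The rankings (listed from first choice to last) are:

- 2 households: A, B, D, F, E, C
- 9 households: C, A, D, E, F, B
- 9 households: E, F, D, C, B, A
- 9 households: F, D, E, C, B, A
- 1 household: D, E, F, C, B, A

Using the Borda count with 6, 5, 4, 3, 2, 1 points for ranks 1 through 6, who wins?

C: 2·1 + 9·6 + 9·3 + 9·3 + 1·3 = 113
D: 2·4 + 9·4 + 9·4 + 9·5 + 1·6 = 131
A: 2·6 + 9·5 + 9·1 + 9·1 + 1·1 = 76
F: 2·3 + 9·2 + 9·5 + 9·6 + 1·4 = 127
B: 2·5 + 9·1 + 9·2 + 9·2 + 1·2 = 57
E: 2·2 + 9·3 + 9·6 + 9·4 + 1·5 = 126
D has the highest Borda score (131).

D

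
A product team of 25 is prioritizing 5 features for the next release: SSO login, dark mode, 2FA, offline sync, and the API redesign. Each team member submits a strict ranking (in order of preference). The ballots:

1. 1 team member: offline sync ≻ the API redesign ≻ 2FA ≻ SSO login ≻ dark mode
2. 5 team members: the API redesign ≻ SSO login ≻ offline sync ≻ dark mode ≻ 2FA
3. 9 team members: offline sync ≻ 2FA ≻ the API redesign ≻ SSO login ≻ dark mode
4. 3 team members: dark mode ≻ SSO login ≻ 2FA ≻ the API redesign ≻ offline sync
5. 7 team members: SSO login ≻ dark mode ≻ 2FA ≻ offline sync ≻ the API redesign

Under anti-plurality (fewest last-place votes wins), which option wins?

SSO login

Last-place votes: SSO login 0, dark mode 10, 2FA 5, offline sync 3, the API redesign 7.
SSO login is ranked last by the fewest voters, so SSO login wins.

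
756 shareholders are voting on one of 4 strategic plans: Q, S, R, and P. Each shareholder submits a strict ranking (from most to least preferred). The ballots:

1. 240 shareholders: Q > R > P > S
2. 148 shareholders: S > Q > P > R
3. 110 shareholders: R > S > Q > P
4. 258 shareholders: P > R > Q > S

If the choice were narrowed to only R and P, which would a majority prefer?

Voters preferring R to P: 350; preferring P to R: 406.
P wins the head-to-head.

P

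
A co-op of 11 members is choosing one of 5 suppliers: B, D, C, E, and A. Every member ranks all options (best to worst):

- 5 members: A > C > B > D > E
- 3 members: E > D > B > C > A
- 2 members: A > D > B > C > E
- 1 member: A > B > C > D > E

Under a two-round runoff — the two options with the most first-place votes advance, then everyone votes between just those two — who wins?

Round 1 first-place votes: B 0, D 0, C 0, E 3, A 8.
A and E advance.
Runoff: A is preferred to E by 8 voters; E by 3.
A wins the runoff.

A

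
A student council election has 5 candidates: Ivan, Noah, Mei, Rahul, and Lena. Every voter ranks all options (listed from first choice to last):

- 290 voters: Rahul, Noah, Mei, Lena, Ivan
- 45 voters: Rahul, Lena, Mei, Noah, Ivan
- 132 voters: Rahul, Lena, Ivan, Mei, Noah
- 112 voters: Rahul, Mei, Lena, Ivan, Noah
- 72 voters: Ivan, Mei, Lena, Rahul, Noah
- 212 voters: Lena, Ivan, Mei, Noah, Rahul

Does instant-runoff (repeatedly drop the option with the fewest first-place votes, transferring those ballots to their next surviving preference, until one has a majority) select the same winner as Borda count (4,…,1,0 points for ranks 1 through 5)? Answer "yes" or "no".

Instant-runoff — R1 Ivan 72, Noah 0, Mei 0, Rahul 579, Lena 212 (Rahul winner). Winner: Rahul.
Borda — scores: Ivan 1300, Noah 1127, Mei 1778, Rahul 2388, Lena 2037. Winner: Rahul.
The two methods agree.

yes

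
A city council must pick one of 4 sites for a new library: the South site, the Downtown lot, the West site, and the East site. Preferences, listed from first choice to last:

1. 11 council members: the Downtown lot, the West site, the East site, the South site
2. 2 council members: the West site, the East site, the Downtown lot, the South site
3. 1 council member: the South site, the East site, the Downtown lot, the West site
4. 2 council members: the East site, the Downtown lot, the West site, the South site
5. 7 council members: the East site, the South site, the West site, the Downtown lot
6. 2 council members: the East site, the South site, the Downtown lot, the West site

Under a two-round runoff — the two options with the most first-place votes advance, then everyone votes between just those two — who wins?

the East site

Round 1 first-place votes: the South site 1, the Downtown lot 11, the West site 2, the East site 11.
the Downtown lot and the East site advance.
Runoff: the Downtown lot is preferred to the East site by 11 voters; the East site by 14.
the East site wins the runoff.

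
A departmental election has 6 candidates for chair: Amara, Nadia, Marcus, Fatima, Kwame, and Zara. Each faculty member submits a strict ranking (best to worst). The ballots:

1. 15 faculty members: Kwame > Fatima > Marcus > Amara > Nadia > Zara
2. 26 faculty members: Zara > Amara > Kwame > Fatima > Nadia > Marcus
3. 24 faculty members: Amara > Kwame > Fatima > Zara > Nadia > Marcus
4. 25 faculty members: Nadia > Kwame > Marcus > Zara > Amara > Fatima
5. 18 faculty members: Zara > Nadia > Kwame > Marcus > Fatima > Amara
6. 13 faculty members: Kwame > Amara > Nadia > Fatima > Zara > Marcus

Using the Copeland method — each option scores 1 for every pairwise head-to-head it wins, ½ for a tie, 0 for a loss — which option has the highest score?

Amara: beats Nadia, Marcus, and Fatima; loses to Kwame and Zara → score 3.
Nadia: beats Marcus; loses to Amara, Fatima, Kwame, and Zara → score 1.
Marcus: loses to Amara, Nadia, Fatima, Kwame, and Zara → score 0.
Fatima: beats Nadia and Marcus; loses to Amara, Kwame, and Zara → score 2.
Kwame: beats Amara, Nadia, Marcus, Fatima, and Zara → score 5.
Zara: beats Amara, Nadia, Marcus, and Fatima; loses to Kwame → score 4.
Kwame has the best pairwise record.

Kwame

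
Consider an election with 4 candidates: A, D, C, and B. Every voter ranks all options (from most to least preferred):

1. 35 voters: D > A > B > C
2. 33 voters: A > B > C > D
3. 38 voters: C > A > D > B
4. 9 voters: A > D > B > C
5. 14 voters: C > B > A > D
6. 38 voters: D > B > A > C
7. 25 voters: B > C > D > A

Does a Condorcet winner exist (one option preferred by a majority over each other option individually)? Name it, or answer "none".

Checking pairwise contests:
D beats A 98–94.
C beats D 110–82.
A beats C 115–77.
A beats B 115–77.
Every option loses at least one head-to-head, so there is no Condorcet winner.

none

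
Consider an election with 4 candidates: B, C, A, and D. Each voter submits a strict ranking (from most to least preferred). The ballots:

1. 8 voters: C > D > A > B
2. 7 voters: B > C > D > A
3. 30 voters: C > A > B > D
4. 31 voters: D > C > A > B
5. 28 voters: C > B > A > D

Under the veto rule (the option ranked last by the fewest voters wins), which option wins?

Last-place votes: B 39, C 0, A 7, D 58.
C is ranked last by the fewest voters, so C wins.

C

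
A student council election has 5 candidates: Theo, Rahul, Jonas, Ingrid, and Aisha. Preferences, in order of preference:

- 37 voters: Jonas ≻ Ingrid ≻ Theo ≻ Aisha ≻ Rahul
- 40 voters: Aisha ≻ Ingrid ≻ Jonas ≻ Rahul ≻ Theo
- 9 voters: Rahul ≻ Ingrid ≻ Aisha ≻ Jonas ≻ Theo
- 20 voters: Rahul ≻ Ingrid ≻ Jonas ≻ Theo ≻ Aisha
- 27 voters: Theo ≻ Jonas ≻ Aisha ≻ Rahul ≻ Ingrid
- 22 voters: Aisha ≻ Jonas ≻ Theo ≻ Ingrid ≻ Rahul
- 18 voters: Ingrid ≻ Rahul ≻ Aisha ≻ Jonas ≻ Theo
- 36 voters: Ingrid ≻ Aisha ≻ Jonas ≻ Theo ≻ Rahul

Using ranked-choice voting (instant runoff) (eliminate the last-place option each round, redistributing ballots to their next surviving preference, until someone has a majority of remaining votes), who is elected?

Ingrid

Round 1: Theo 27, Rahul 29, Jonas 37, Ingrid 54, Aisha 62. Eliminate Theo.
Round 2: Rahul 29, Jonas 64, Ingrid 54, Aisha 62. Eliminate Rahul.
Round 3: Jonas 64, Ingrid 83, Aisha 62. Eliminate Aisha.
Round 4: Jonas 86, Ingrid 123. Ingrid has a majority.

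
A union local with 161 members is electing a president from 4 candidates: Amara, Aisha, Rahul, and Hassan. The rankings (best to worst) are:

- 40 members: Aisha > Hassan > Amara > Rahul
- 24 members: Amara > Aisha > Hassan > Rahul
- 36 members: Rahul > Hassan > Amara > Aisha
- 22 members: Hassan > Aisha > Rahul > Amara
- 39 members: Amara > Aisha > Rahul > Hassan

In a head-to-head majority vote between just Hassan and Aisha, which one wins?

Voters preferring Hassan to Aisha: 58; preferring Aisha to Hassan: 103.
Aisha wins the head-to-head.

Aisha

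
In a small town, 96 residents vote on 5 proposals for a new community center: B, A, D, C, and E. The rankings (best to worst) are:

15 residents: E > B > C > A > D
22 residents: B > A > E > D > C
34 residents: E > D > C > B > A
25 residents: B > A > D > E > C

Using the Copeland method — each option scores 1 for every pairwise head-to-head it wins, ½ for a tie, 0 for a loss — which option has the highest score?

E

B: beats A, D, and C; loses to E → score 3.
A: beats D; loses to B, C, and E → score 1.
D: beats C; loses to B, A, and E → score 1.
C: beats A; loses to B, D, and E → score 1.
E: beats B, A, D, and C → score 4.
E has the best pairwise record.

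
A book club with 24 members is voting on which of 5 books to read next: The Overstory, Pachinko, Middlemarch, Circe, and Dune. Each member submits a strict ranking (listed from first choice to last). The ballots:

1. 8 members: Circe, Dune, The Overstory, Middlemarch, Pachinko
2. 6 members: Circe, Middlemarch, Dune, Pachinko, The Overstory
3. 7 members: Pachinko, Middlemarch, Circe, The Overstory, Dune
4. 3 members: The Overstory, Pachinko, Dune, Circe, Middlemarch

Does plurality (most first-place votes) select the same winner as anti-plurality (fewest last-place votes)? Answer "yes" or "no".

yes

Plurality — first-place votes: The Overstory 3, Pachinko 7, Middlemarch 0, Circe 14, Dune 0. Winner: Circe.
Anti-plurality — last-place votes: The Overstory 6, Pachinko 8, Middlemarch 3, Circe 0, Dune 7. Winner: Circe.
The two methods agree.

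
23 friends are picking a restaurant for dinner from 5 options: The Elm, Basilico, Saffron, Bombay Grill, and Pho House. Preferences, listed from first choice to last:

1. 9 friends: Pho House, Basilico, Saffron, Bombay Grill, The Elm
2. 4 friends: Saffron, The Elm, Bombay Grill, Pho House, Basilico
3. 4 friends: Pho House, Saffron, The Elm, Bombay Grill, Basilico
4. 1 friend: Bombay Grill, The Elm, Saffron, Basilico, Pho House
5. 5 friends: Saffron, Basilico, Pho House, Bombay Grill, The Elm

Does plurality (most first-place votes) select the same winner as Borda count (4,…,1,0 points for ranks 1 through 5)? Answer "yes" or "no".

Plurality — first-place votes: The Elm 0, Basilico 0, Saffron 9, Bombay Grill 1, Pho House 13. Winner: Pho House.
Borda — scores: The Elm 23, Basilico 43, Saffron 68, Bombay Grill 30, Pho House 66. Winner: Saffron.
The two methods disagree.

no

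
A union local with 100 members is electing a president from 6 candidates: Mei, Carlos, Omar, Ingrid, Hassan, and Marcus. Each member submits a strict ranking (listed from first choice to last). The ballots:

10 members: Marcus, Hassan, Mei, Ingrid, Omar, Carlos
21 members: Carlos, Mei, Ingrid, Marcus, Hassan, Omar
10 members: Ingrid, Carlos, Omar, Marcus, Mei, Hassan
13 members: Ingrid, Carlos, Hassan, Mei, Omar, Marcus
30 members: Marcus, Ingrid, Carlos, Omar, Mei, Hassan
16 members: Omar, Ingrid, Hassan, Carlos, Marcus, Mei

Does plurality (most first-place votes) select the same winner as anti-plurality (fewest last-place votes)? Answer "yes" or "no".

no

Plurality — first-place votes: Mei 0, Carlos 21, Omar 16, Ingrid 23, Hassan 0, Marcus 40. Winner: Marcus.
Anti-plurality — last-place votes: Mei 16, Carlos 10, Omar 21, Ingrid 0, Hassan 40, Marcus 13. Winner: Ingrid.
The two methods disagree.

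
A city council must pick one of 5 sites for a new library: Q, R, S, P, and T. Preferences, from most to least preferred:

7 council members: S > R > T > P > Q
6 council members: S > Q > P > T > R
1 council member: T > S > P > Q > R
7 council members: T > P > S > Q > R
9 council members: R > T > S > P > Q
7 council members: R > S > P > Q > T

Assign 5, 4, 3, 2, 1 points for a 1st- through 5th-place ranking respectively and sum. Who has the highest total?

Q: 7·1 + 6·4 + 1·2 + 7·2 + 9·1 + 7·2 = 70
R: 7·4 + 6·1 + 1·1 + 7·1 + 9·5 + 7·5 = 122
S: 7·5 + 6·5 + 1·4 + 7·3 + 9·3 + 7·4 = 145
P: 7·2 + 6·3 + 1·3 + 7·4 + 9·2 + 7·3 = 102
T: 7·3 + 6·2 + 1·5 + 7·5 + 9·4 + 7·1 = 116
S has the highest Borda score (145).

S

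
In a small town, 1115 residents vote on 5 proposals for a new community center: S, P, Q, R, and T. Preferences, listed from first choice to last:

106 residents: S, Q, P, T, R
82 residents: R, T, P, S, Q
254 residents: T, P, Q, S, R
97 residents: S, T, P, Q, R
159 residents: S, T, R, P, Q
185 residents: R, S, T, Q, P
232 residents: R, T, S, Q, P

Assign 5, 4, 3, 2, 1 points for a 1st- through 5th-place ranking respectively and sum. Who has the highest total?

T

S: 106·5 + 82·2 + 254·2 + 97·5 + 159·5 + 185·4 + 232·3 = 3918
P: 106·3 + 82·3 + 254·4 + 97·3 + 159·2 + 185·1 + 232·1 = 2606
Q: 106·4 + 82·1 + 254·3 + 97·2 + 159·1 + 185·2 + 232·2 = 2455
R: 106·1 + 82·5 + 254·1 + 97·1 + 159·3 + 185·5 + 232·5 = 3429
T: 106·2 + 82·4 + 254·5 + 97·4 + 159·4 + 185·3 + 232·4 = 4317
T has the highest Borda score (4317).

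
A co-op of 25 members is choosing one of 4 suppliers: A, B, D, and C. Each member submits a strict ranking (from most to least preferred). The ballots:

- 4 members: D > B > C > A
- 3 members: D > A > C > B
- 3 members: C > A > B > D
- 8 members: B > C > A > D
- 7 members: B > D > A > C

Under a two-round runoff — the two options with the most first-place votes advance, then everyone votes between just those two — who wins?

Round 1 first-place votes: A 0, B 15, D 7, C 3.
B and D advance.
Runoff: B is preferred to D by 18 voters; D by 7.
B wins the runoff.

B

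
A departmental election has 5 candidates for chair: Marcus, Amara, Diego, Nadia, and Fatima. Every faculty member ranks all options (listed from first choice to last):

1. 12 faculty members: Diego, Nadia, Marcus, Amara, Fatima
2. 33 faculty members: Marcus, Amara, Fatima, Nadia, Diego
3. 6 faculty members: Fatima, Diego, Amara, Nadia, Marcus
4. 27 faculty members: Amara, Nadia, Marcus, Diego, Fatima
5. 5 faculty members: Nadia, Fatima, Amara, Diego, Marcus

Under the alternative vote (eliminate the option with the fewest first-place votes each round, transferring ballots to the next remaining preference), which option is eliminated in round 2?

Fatima

Round 1: Marcus 33, Amara 27, Diego 12, Nadia 5, Fatima 6. Eliminate Nadia.
Round 2: Marcus 33, Amara 27, Diego 12, Fatima 11. Eliminate Fatima.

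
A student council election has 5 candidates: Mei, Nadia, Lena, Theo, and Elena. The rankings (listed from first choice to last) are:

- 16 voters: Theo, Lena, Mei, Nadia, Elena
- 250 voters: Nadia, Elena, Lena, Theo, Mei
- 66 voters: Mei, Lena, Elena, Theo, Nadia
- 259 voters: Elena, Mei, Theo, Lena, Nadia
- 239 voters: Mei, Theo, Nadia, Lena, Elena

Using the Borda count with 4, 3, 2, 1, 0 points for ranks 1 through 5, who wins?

Mei: 16·2 + 250·0 + 66·4 + 259·3 + 239·4 = 2029
Nadia: 16·1 + 250·4 + 66·0 + 259·0 + 239·2 = 1494
Lena: 16·3 + 250·2 + 66·3 + 259·1 + 239·1 = 1244
Theo: 16·4 + 250·1 + 66·1 + 259·2 + 239·3 = 1615
Elena: 16·0 + 250·3 + 66·2 + 259·4 + 239·0 = 1918
Mei has the highest Borda score (2029).

Mei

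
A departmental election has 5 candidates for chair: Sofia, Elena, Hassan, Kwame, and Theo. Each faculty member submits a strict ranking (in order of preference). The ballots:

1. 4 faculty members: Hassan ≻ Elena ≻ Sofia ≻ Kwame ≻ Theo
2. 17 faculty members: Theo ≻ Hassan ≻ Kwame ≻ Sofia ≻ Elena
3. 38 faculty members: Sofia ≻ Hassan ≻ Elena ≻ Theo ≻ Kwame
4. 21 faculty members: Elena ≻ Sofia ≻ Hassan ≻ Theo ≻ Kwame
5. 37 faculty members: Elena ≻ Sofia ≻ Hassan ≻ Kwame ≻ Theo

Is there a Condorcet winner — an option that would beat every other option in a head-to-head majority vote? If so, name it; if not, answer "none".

Checking pairwise contests:
Elena beats Sofia 62–55.
Hassan beats Elena 59–58.
Sofia beats Hassan 96–21.
Sofia beats Kwame 100–17.
Sofia beats Theo 100–17.
Every option loses at least one head-to-head, so there is no Condorcet winner.

none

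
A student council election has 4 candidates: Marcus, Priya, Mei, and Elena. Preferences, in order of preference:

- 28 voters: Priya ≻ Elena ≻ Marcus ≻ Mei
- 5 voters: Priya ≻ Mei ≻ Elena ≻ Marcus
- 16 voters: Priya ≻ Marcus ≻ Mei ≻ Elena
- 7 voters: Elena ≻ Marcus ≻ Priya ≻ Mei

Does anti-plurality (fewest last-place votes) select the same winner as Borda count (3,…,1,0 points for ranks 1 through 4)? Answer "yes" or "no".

Anti-plurality — last-place votes: Marcus 5, Priya 0, Mei 35, Elena 16. Winner: Priya.
Borda — scores: Marcus 74, Priya 154, Mei 26, Elena 82. Winner: Priya.
The two methods agree.

yes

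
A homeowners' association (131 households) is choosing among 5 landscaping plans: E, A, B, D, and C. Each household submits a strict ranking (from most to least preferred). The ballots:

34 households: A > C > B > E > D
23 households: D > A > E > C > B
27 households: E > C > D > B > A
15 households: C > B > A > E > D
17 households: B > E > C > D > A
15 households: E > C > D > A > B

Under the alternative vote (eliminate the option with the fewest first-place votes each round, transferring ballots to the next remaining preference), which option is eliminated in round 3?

Round 1: E 42, A 34, B 17, D 23, C 15. Eliminate C.
Round 2: E 42, A 34, B 32, D 23. Eliminate D.
Round 3: E 42, A 57, B 32. Eliminate B.

B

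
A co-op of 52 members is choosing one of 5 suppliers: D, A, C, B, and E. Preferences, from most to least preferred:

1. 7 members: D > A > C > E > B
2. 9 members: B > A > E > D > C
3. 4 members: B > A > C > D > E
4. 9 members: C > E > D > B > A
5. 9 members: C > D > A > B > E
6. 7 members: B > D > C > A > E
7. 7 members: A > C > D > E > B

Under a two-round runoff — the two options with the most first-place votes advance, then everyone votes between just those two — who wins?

C

Round 1 first-place votes: D 7, A 7, C 18, B 20, E 0.
B and C advance.
Runoff: B is preferred to C by 20 voters; C by 32.
C wins the runoff.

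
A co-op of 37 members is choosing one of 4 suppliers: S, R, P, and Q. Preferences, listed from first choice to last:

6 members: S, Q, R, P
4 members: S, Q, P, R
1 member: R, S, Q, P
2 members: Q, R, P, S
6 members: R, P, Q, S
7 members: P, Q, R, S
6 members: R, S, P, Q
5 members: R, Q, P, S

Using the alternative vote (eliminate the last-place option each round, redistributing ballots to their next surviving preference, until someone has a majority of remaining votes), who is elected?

R

Round 1: S 10, R 18, P 7, Q 2. Eliminate Q.
Round 2: S 10, R 20, P 7. R has a majority.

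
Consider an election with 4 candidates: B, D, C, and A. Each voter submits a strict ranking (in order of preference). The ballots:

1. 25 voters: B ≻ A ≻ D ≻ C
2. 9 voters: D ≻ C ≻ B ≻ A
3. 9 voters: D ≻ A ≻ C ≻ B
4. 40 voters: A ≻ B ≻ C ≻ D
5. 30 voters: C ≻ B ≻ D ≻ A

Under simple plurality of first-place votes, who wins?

First-place votes: B 25, D 18, C 30, A 40.
A has the most first-place votes.

A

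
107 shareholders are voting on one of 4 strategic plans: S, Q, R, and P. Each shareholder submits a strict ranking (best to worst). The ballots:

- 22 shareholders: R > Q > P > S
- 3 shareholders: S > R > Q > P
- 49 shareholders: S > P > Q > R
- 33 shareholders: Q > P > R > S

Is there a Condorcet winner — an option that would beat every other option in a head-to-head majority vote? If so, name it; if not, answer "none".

Q vs S: 55–52 for Q.
Q vs R: 82–25 for Q.
Q vs P: 58–49 for Q.
Q beats every other option head-to-head.

Q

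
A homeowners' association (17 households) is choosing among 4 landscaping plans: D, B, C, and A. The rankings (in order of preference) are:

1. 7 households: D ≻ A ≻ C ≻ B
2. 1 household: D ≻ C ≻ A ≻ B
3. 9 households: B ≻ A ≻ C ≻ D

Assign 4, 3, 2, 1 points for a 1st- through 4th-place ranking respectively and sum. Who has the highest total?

A

D: 7·4 + 1·4 + 9·1 = 41
B: 7·1 + 1·1 + 9·4 = 44
C: 7·2 + 1·3 + 9·2 = 35
A: 7·3 + 1·2 + 9·3 = 50
A has the highest Borda score (50).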